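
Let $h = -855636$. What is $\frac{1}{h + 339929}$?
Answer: $- \frac{1}{515707} \approx -1.9391 \cdot 10^{-6}$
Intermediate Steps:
$\frac{1}{h + 339929} = \frac{1}{-855636 + 339929} = \frac{1}{-515707} = - \frac{1}{515707}$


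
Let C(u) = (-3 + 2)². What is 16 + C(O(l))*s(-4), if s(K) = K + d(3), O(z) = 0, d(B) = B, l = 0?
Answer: 15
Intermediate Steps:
C(u) = 1 (C(u) = (-1)² = 1)
s(K) = 3 + K (s(K) = K + 3 = 3 + K)
16 + C(O(l))*s(-4) = 16 + 1*(3 - 4) = 16 + 1*(-1) = 16 - 1 = 15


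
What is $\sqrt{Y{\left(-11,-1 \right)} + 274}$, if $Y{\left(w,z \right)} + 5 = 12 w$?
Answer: $\sqrt{137} \approx 11.705$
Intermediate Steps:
$Y{\left(w,z \right)} = -5 + 12 w$
$\sqrt{Y{\left(-11,-1 \right)} + 274} = \sqrt{\left(-5 + 12 \left(-11\right)\right) + 274} = \sqrt{\left(-5 - 132\right) + 274} = \sqrt{-137 + 274} = \sqrt{137}$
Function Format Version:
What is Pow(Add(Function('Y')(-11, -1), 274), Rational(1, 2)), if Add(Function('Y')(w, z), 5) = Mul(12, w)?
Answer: Pow(137, Rational(1, 2)) ≈ 11.705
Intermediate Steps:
Function('Y')(w, z) = Add(-5, Mul(12, w))
Pow(Add(Function('Y')(-11, -1), 274), Rational(1, 2)) = Pow(Add(Add(-5, Mul(12, -11)), 274), Rational(1, 2)) = Pow(Add(Add(-5, -132), 274), Rational(1, 2)) = Pow(Add(-137, 274), Rational(1, 2)) = Pow(137, Rational(1, 2))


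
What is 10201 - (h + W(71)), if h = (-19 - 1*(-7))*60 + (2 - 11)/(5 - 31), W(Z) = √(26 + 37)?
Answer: 283937/26 - 3*√7 ≈ 10913.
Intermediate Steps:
W(Z) = 3*√7 (W(Z) = √63 = 3*√7)
h = -18711/26 (h = (-19 + 7)*60 - 9/(-26) = -12*60 - 9*(-1/26) = -720 + 9/26 = -18711/26 ≈ -719.65)
10201 - (h + W(71)) = 10201 - (-18711/26 + 3*√7) = 10201 + (18711/26 - 3*√7) = 283937/26 - 3*√7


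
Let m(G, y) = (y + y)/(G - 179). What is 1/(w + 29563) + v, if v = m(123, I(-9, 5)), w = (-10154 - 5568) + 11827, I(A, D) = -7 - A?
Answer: -12827/179676 ≈ -0.071390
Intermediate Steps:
w = -3895 (w = -15722 + 11827 = -3895)
m(G, y) = 2*y/(-179 + G) (m(G, y) = (2*y)/(-179 + G) = 2*y/(-179 + G))
v = -1/14 (v = 2*(-7 - 1*(-9))/(-179 + 123) = 2*(-7 + 9)/(-56) = 2*2*(-1/56) = -1/14 ≈ -0.071429)
1/(w + 29563) + v = 1/(-3895 + 29563) - 1/14 = 1/25668 - 1/14 = -12827/179676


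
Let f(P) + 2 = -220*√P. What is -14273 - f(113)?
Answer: -14271 + 220*√113 ≈ -11932.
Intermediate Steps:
f(P) = -2 - 220*√P
-14273 - f(113) = -14273 - (-2 - 220*√113) = -14273 + (2 + 220*√113) = -14271 + 220*√113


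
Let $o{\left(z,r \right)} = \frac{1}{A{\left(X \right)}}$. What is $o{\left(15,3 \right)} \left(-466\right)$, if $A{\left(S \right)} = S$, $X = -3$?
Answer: $\frac{466}{3} \approx 155.33$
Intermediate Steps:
$o{\left(z,r \right)} = - \frac{1}{3}$ ($o{\left(z,r \right)} = \frac{1}{-3} = - \frac{1}{3}$)
$o{\left(15,3 \right)} \left(-466\right) = \left(- \frac{1}{3}\right) \left(-466\right) = \frac{466}{3}$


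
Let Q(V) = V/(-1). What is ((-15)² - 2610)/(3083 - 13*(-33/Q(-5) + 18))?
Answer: -11925/14674 ≈ -0.81266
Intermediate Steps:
Q(V) = -V (Q(V) = V*(-1) = -V)
((-15)² - 2610)/(3083 - 13*(-33/Q(-5) + 18)) = ((-15)² - 2610)/(3083 - 13*(-33/((-1*(-5))) + 18)) = (225 - 2610)/(3083 - 13*(-33/5 + 18)) = -2385/(3083 - 13*(-33*⅕ + 18)) = -2385/(3083 - 13*(-33/5 + 18)) = -2385/(3083 - 13*57/5) = -2385/(3083 - 741/5) = -2385/14674/5 = -2385*5/14674 = -11925/14674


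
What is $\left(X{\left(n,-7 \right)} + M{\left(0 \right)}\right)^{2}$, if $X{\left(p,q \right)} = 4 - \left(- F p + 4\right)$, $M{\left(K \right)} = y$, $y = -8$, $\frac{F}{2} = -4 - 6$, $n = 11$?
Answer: $51984$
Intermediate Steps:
$F = -20$ ($F = 2 \left(-4 - 6\right) = 2 \left(-10\right) = -20$)
$M{\left(K \right)} = -8$
$X{\left(p,q \right)} = - 20 p$ ($X{\left(p,q \right)} = 4 - \left(\left(-1\right) \left(-20\right) p + 4\right) = 4 - \left(20 p + 4\right) = 4 - \left(4 + 20 p\right) = - 20 p$)
$\left(X{\left(n,-7 \right)} + M{\left(0 \right)}\right)^{2} = \left(\left(-20\right) 11 - 8\right)^{2} = \left(-220 - 8\right)^{2} = \left(-228\right)^{2} = 51984$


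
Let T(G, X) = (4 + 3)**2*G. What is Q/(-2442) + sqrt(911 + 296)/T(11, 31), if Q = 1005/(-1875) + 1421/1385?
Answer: -8483/42277125 + sqrt(1207)/539 ≈ 0.064256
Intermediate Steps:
T(G, X) = 49*G (T(G, X) = 7**2*G = 49*G)
Q = 16966/34625 (Q = 1005*(-1/1875) + 1421*(1/1385) = -67/125 + 1421/1385 = 16966/34625 ≈ 0.48999)
Q/(-2442) + sqrt(911 + 296)/T(11, 31) = (16966/34625)/(-2442) + sqrt(911 + 296)/((49*11)) = (16966/34625)*(-1/2442) + sqrt(1207)/539 = -8483/42277125 + sqrt(1207)*(1/539) = -8483/42277125 + sqrt(1207)/539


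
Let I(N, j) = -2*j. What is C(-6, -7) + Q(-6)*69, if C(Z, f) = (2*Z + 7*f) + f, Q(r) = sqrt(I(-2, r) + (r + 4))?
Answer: -68 + 69*sqrt(10) ≈ 150.20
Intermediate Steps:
Q(r) = sqrt(4 - r) (Q(r) = sqrt(-2*r + (r + 4)) = sqrt(-2*r + (4 + r)) = sqrt(4 - r))
C(Z, f) = 2*Z + 8*f
C(-6, -7) + Q(-6)*69 = (2*(-6) + 8*(-7)) + sqrt(4 - 1*(-6))*69 = (-12 - 56) + sqrt(4 + 6)*69 = -68 + sqrt(10)*69 = -68 + 69*sqrt(10)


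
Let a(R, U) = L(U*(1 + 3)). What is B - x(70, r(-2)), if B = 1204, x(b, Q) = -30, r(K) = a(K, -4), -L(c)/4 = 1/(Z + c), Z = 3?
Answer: 1234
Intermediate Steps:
L(c) = -4/(3 + c)
a(R, U) = -4/(3 + 4*U) (a(R, U) = -4/(3 + U*(1 + 3)) = -4/(3 + U*4) = -4/(3 + 4*U))
r(K) = 4/13 (r(K) = -4/(3 + 4*(-4)) = -4/(3 - 16) = -4/(-13) = -4*(-1/13) = 4/13)
B - x(70, r(-2)) = 1204 - 1*(-30) = 1204 + 30 = 1234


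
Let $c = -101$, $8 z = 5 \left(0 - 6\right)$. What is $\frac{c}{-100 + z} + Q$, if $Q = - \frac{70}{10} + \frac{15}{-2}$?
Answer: $- \frac{11227}{830} \approx -13.527$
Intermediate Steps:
$z = - \frac{15}{4}$ ($z = \frac{5 \left(0 - 6\right)}{8} = \frac{5 \left(-6\right)}{8} = \frac{1}{8} \left(-30\right) = - \frac{15}{4} \approx -3.75$)
$Q = - \frac{29}{2}$ ($Q = \left(-70\right) \frac{1}{10} + 15 \left(- \frac{1}{2}\right) = -7 - \frac{15}{2} = - \frac{29}{2} \approx -14.5$)
$\frac{c}{-100 + z} + Q = \frac{1}{-100 - \frac{15}{4}} \left(-101\right) - \frac{29}{2} = \frac{1}{- \frac{415}{4}} \left(-101\right) - \frac{29}{2} = \left(- \frac{4}{415}\right) \left(-101\right) - \frac{29}{2} = \frac{404}{415} - \frac{29}{2} = - \frac{11227}{830}$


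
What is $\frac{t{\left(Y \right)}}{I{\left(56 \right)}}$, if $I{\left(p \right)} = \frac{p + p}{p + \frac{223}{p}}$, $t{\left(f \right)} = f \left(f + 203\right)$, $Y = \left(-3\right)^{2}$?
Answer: $\frac{1602243}{1568} \approx 1021.8$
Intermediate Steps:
$Y = 9$
$t{\left(f \right)} = f \left(203 + f\right)$
$I{\left(p \right)} = \frac{2 p}{p + \frac{223}{p}}$
$\frac{t{\left(Y \right)}}{I{\left(56 \right)}} = \frac{9 \left(203 + 9\right)}{2 \cdot 56^{2} \frac{1}{223 + 56^{2}}} = \frac{9 \cdot 212}{2 \cdot 3136 \frac{1}{223 + 3136}} = \frac{1908}{2 \cdot 3136 \cdot \frac{1}{3359}} = \frac{1908}{\frac{6272}{3359}} = 1908 \cdot \frac{3359}{6272} = \frac{1602243}{1568}$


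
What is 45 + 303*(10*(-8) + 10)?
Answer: -21165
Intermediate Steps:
45 + 303*(10*(-8) + 10) = 45 + 303*(-80 + 10) = 45 + 303*(-70) = 45 - 21210 = -21165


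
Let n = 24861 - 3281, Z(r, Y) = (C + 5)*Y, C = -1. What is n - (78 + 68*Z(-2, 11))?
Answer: 18510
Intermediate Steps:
Z(r, Y) = 4*Y (Z(r, Y) = (-1 + 5)*Y = 4*Y)
n = 21580
n - (78 + 68*Z(-2, 11)) = 21580 - (78 + 68*(4*11)) = 21580 - (78 + 68*44) = 21580 - (78 + 2992) = 21580 - 1*3070 = 21580 - 3070 = 18510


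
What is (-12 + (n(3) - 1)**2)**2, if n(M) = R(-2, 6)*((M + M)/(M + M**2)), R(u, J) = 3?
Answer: 2209/16 ≈ 138.06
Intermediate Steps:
n(M) = 6*M/(M + M**2) (n(M) = 3*((M + M)/(M + M**2)) = 3*((2*M)/(M + M**2)) = 3*(2*M/(M + M**2)) = 6*M/(M + M**2))
(-12 + (n(3) - 1)**2)**2 = (-12 + (6/(1 + 3) - 1)**2)**2 = (-12 + (6/4 - 1)**2)**2 = (-12 + (6*(1/4) - 1)**2)**2 = (-12 + (3/2 - 1)**2)**2 = (-12 + (1/2)**2)**2 = (-12 + 1/4)**2 = (-47/4)**2 = 2209/16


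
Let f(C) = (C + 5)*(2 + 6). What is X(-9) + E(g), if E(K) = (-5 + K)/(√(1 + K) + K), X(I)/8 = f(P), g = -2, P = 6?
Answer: 3534/5 + 7*I/5 ≈ 706.8 + 1.4*I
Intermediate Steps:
f(C) = 40 + 8*C (f(C) = (5 + C)*8 = 40 + 8*C)
X(I) = 704 (X(I) = 8*(40 + 8*6) = 8*(40 + 48) = 8*88 = 704)
E(K) = (-5 + K)/(K + √(1 + K))
X(-9) + E(g) = 704 + (-5 - 2)/(-2 + √(1 - 2)) = 704 - 7/(-2 + √(-1)) = 704 - 7/(-2 + I) = 704 + ((-2 - I)/5)*(-7) = 704 - 7*(-2 - I)/5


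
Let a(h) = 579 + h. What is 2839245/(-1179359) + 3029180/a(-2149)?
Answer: -357694831027/185159363 ≈ -1931.8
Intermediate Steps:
2839245/(-1179359) + 3029180/a(-2149) = 2839245/(-1179359) + 3029180/(579 - 2149) = 2839245*(-1/1179359) + 3029180/(-1570) = -2839245/1179359 + 3029180*(-1/1570) = -2839245/1179359 - 302918/157 = -357694831027/185159363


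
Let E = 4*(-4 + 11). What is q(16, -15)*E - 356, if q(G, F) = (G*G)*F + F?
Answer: -108296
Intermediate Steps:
q(G, F) = F + F*G**2 (q(G, F) = G**2*F + F = F*G**2 + F = F + F*G**2)
E = 28 (E = 4*7 = 28)
q(16, -15)*E - 356 = -15*(1 + 16**2)*28 - 356 = -15*(1 + 256)*28 - 356 = -15*257*28 - 356 = -3855*28 - 356 = -107940 - 356 = -108296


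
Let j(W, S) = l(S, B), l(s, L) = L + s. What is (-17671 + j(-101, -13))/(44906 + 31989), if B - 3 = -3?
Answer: -17684/76895 ≈ -0.22998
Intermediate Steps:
B = 0 (B = 3 - 3 = 0)
j(W, S) = S (j(W, S) = 0 + S = S)
(-17671 + j(-101, -13))/(44906 + 31989) = (-17671 - 13)/(44906 + 31989) = -17684/76895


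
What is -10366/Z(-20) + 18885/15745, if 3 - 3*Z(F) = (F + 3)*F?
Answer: 99200451/1061213 ≈ 93.478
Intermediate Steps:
Z(F) = 1 - F*(3 + F)/3 (Z(F) = 1 - (F + 3)*F/3 = 1 - (3 + F)*F/3 = 1 - F*(3 + F)/3)
-10366/Z(-20) + 18885/15745 = -10366/(1 - 1*(-20) - 1/3*(-20)**2) + 18885/15745 = -10366/(1 + 20 - 1/3*400) + 18885*(1/15745) = -10366/(1 + 20 - 400/3) + 3777/3149 = -10366/(-337/3) + 3777/3149 = -10366*(-3/337) + 3777/3149 = 31098/337 + 3777/3149 = 99200451/1061213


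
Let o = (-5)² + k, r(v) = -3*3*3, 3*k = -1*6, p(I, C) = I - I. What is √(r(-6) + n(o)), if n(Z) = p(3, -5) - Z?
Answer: 5*I*√2 ≈ 7.0711*I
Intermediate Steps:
p(I, C) = 0
k = -2 (k = (-1*6)/3 = (⅓)*(-6) = -2)
r(v) = -27 (r(v) = -9*3 = -27)
o = 23 (o = (-5)² - 2 = 25 - 2 = 23)
n(Z) = -Z (n(Z) = 0 - Z = -Z)
√(r(-6) + n(o)) = √(-27 - 1*23) = √(-27 - 23) = √(-50) = 5*I*√2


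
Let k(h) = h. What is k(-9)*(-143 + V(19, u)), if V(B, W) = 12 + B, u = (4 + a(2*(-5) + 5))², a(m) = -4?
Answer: 1008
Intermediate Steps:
u = 0 (u = (4 - 4)² = 0² = 0)
k(-9)*(-143 + V(19, u)) = -9*(-143 + (12 + 19)) = -9*(-143 + 31) = -9*(-112) = 1008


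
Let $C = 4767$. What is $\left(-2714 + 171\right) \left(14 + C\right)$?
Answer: $-12158083$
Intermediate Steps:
$\left(-2714 + 171\right) \left(14 + C\right) = \left(-2714 + 171\right) \left(14 + 4767\right) = \left(-2543\right) 4781 = -12158083$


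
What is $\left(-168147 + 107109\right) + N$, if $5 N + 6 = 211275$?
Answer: $- \frac{93921}{5} \approx -18784.0$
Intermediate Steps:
$N = \frac{211269}{5}$ ($N = - \frac{6}{5} + \frac{1}{5} \cdot 211275 = - \frac{6}{5} + 42255 = \frac{211269}{5} \approx 42254.0$)
$\left(-168147 + 107109\right) + N = \left(-168147 + 107109\right) + \frac{211269}{5} = -61038 + \frac{211269}{5} = - \frac{93921}{5}$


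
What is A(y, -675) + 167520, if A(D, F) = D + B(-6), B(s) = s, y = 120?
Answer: 167634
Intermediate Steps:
A(D, F) = -6 + D (A(D, F) = D - 6 = -6 + D)
A(y, -675) + 167520 = (-6 + 120) + 167520 = 114 + 167520 = 167634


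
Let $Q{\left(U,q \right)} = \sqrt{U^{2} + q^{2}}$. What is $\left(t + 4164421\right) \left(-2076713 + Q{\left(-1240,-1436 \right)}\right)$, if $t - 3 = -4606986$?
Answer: $919074258706 - 1770248 \sqrt{224981} \approx 9.1823 \cdot 10^{11}$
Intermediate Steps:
$t = -4606983$ ($t = 3 - 4606986 = -4606983$)
$\left(t + 4164421\right) \left(-2076713 + Q{\left(-1240,-1436 \right)}\right) = \left(-4606983 + 4164421\right) \left(-2076713 + \sqrt{\left(-1240\right)^{2} + \left(-1436\right)^{2}}\right) = - 442562 \left(-2076713 + \sqrt{1537600 + 2062096}\right) = - 442562 \left(-2076713 + \sqrt{3599696}\right) = - 442562 \left(-2076713 + 4 \sqrt{224981}\right) = 919074258706 - 1770248 \sqrt{224981}$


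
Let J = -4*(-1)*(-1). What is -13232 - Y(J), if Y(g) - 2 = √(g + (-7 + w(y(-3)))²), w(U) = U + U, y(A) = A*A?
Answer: -13234 - 3*√13 ≈ -13245.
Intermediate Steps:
y(A) = A²
w(U) = 2*U
J = -4 (J = 4*(-1) = -4)
Y(g) = 2 + √(121 + g) (Y(g) = 2 + √(g + (-7 + 2*(-3)²)²) = 2 + √(g + (-7 + 2*9)²) = 2 + √(g + (-7 + 18)²) = 2 + √(g + 11²) = 2 + √(g + 121) = 2 + √(121 + g))
-13232 - Y(J) = -13232 - (2 + √(121 - 4)) = -13232 - (2 + √117) = -13232 - (2 + 3*√13) = -13232 + (-2 - 3*√13) = -13234 - 3*√13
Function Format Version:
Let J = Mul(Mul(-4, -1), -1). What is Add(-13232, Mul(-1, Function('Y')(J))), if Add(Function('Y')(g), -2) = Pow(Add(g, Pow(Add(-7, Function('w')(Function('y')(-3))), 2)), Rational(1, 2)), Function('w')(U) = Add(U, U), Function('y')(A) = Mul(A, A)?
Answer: Add(-13234, Mul(-3, Pow(13, Rational(1, 2)))) ≈ -13245.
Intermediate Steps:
Function('y')(A) = Pow(A, 2)
Function('w')(U) = Mul(2, U)
J = -4 (J = Mul(4, -1) = -4)
Function('Y')(g) = Add(2, Pow(Add(121, g), Rational(1, 2))) (Function('Y')(g) = Add(2, Pow(Add(g, Pow(Add(-7, Mul(2, Pow(-3, 2))), 2)), Rational(1, 2))) = Add(2, Pow(Add(g, Pow(Add(-7, Mul(2, 9)), 2)), Rational(1, 2))) = Add(2, Pow(Add(g, Pow(Add(-7, 18), 2)), Rational(1, 2))) = Add(2, Pow(Add(g, Pow(11, 2)), Rational(1, 2))) = Add(2, Pow(Add(g, 121), Rational(1, 2))) = Add(2, Pow(Add(121, g), Rational(1, 2))))
Add(-13232, Mul(-1, Function('Y')(J))) = Add(-13232, Mul(-1, Add(2, Pow(Add(121, -4), Rational(1, 2))))) = Add(-13232, Mul(-1, Add(2, Pow(117, Rational(1, 2))))) = Add(-13232, Mul(-1, Add(2, Mul(3, Pow(13, Rational(1, 2)))))) = Add(-13232, Add(-2, Mul(-3, Pow(13, Rational(1, 2))))) = Add(-13234, Mul(-3, Pow(13, Rational(1, 2))))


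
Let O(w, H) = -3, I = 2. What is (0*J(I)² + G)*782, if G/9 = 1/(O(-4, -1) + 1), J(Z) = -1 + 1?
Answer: -3519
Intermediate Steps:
J(Z) = 0
G = -9/2 (G = 9/(-3 + 1) = 9/(-2) = 9*(-½) = -9/2 ≈ -4.5000)
(0*J(I)² + G)*782 = (0*0² - 9/2)*782 = (0*0 - 9/2)*782 = (0 - 9/2)*782 = -9/2*782 = -3519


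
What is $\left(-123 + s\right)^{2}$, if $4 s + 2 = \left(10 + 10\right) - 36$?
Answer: $\frac{65025}{4} \approx 16256.0$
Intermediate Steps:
$s = - \frac{9}{2}$ ($s = - \frac{1}{2} + \frac{\left(10 + 10\right) - 36}{4} = - \frac{1}{2} + \frac{20 - 36}{4} = - \frac{1}{2} + \frac{1}{4} \left(-16\right) = - \frac{1}{2} - 4 = - \frac{9}{2} \approx -4.5$)
$\left(-123 + s\right)^{2} = \left(-123 - \frac{9}{2}\right)^{2} = \left(- \frac{255}{2}\right)^{2} = \frac{65025}{4}$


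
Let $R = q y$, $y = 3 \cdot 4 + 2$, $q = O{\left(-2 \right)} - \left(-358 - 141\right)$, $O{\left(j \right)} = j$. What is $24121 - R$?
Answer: $17163$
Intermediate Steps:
$q = 497$ ($q = -2 - \left(-358 - 141\right) = -2 - -499 = -2 + 499 = 497$)
$y = 14$ ($y = 12 + 2 = 14$)
$R = 6958$ ($R = 497 \cdot 14 = 6958$)
$24121 - R = 24121 - 6958 = 17163$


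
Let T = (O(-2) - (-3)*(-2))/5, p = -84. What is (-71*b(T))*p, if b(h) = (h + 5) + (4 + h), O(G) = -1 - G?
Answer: 41748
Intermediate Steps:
T = -1 (T = ((-1 - 1*(-2)) - (-3)*(-2))/5 = ((-1 + 2) - 1*6)*(1/5) = (1 - 6)*(1/5) = -5*1/5 = -1)
b(h) = 9 + 2*h (b(h) = (5 + h) + (4 + h) = 9 + 2*h)
(-71*b(T))*p = -71*(9 + 2*(-1))*(-84) = -71*(9 - 2)*(-84) = -71*7*(-84) = -497*(-84) = 41748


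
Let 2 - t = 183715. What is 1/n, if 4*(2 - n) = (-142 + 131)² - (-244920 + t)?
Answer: -2/214373 ≈ -9.3295e-6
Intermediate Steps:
t = -183713 (t = 2 - 1*183715 = 2 - 183715 = -183713)
n = -214373/2 (n = 2 - ((-142 + 131)² - (-244920 - 183713))/4 = 2 - ((-11)² - 1*(-428633))/4 = 2 - (121 + 428633)/4 = 2 - ¼*428754 = 2 - 214377/2 = -214373/2 ≈ -1.0719e+5)
1/n = 1/(-214373/2) = -2/214373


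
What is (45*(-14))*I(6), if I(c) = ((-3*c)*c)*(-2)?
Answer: -136080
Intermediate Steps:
I(c) = 6*c² (I(c) = -3*c²*(-2) = 6*c²)
(45*(-14))*I(6) = (45*(-14))*(6*6²) = -3780*36 = -630*216 = -136080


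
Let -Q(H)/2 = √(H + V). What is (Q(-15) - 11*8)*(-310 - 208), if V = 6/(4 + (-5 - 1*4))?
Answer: 45584 + 9324*I*√5/5 ≈ 45584.0 + 4169.8*I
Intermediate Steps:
V = -6/5 (V = 6/(4 + (-5 - 4)) = 6/(4 - 9) = 6/(-5) = 6*(-⅕) = -6/5 ≈ -1.2000)
Q(H) = -2*√(-6/5 + H) (Q(H) = -2*√(H - 6/5) = -2*√(-6/5 + H))
(Q(-15) - 11*8)*(-310 - 208) = (-2*√(-30 + 25*(-15))/5 - 11*8)*(-310 - 208) = (-2*√(-30 - 375)/5 - 88)*(-518) = (-18*I*√5/5 - 88)*(-518) = (-88 - 18*I*√5/5)*(-518) = 45584 + 9324*I*√5/5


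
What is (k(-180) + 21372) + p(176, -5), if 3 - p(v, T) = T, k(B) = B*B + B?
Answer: 53600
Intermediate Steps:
k(B) = B + B² (k(B) = B² + B = B + B²)
p(v, T) = 3 - T
(k(-180) + 21372) + p(176, -5) = (-180*(1 - 180) + 21372) + (3 - 1*(-5)) = (-180*(-179) + 21372) + (3 + 5) = (32220 + 21372) + 8 = 53592 + 8 = 53600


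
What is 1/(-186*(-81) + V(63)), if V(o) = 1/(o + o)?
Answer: 126/1898317 ≈ 6.6375e-5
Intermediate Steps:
V(o) = 1/(2*o)
1/(-186*(-81) + V(63)) = 1/(-186*(-81) + (½)/63) = 1/(15066 + (½)*(1/63)) = 1/(15066 + 1/126) = 1/(1898317/126) = 126/1898317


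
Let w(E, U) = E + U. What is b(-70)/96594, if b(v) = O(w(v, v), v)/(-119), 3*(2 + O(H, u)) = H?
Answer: 73/17242029 ≈ 4.2338e-6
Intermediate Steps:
O(H, u) = -2 + H/3
b(v) = 2/119 - 2*v/357 (b(v) = (-2 + (v + v)/3)/(-119) = (-2 + (2*v)/3)*(-1/119) = (-2 + 2*v/3)*(-1/119) = 2/119 - 2*v/357)
b(-70)/96594 = (2/119 - 2/357*(-70))/96594 = (2/119 + 20/51)*(1/96594) = (146/357)*(1/96594) = 73/17242029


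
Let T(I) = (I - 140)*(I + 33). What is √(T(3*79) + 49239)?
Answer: 51*√29 ≈ 274.64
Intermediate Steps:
T(I) = (-140 + I)*(33 + I)
√(T(3*79) + 49239) = √((-4620 + (3*79)² - 321*79) + 49239) = √((-4620 + 237² - 107*237) + 49239) = √((-4620 + 56169 - 25359) + 49239) = √(26190 + 49239) = √75429 = 51*√29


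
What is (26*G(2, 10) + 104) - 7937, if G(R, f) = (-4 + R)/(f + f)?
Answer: -39178/5 ≈ -7835.6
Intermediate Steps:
G(R, f) = (-4 + R)/(2*f) (G(R, f) = (-4 + R)/((2*f)) = (-4 + R)*(1/(2*f)) = (-4 + R)/(2*f))
(26*G(2, 10) + 104) - 7937 = (26*((½)*(-4 + 2)/10) + 104) - 7937 = (26*((½)*(⅒)*(-2)) + 104) - 7937 = (26*(-⅒) + 104) - 7937 = (-13/5 + 104) - 7937 = 507/5 - 7937 = -39178/5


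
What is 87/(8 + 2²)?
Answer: 29/4 ≈ 7.2500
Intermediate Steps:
87/(8 + 2²) = 87/(8 + 4) = 87/12 = (1/12)*87 = 29/4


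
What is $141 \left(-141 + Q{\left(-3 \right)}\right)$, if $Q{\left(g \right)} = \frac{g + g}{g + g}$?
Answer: $-19740$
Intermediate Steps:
$Q{\left(g \right)} = 1$ ($Q{\left(g \right)} = \frac{2 g}{2 g} = 2 g \frac{1}{2 g} = 1$)
$141 \left(-141 + Q{\left(-3 \right)}\right) = 141 \left(-141 + 1\right) = 141 \left(-140\right) = -19740$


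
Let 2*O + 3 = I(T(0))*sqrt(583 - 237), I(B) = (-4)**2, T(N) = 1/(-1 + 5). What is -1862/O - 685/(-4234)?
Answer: 13366147/374992678 - 59584*sqrt(346)/88567 ≈ -12.478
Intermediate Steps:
T(N) = 1/4
I(B) = 16
O = -3/2 + 8*sqrt(346) (O = -3/2 + (16*sqrt(583 - 237))/2 = -3/2 + (16*sqrt(346))/2 = -3/2 + 8*sqrt(346) ≈ 147.31)
-1862/O - 685/(-4234) = -1862/(-3/2 + 8*sqrt(346)) - 685/(-4234) = -1862/(-3/2 + 8*sqrt(346)) - 685*(-1/4234) = -1862/(-3/2 + 8*sqrt(346)) + 685/4234 = 685/4234 - 1862/(-3/2 + 8*sqrt(346))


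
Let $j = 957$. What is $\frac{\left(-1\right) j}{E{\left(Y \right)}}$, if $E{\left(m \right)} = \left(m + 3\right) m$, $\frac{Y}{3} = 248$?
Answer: $- \frac{319}{185256} \approx -0.0017219$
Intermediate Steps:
$Y = 744$ ($Y = 3 \cdot 248 = 744$)
$E{\left(m \right)} = m \left(3 + m\right)$ ($E{\left(m \right)} = \left(3 + m\right) m = m \left(3 + m\right)$)
$\frac{\left(-1\right) j}{E{\left(Y \right)}} = \frac{\left(-1\right) 957}{744 \left(3 + 744\right)} = - \frac{957}{744 \cdot 747} = - \frac{957}{555768} = \left(-957\right) \frac{1}{555768} = - \frac{319}{185256}$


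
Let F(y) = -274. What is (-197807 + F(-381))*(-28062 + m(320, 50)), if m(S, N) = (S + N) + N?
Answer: 5475355002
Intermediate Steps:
m(S, N) = S + 2*N (m(S, N) = (N + S) + N = S + 2*N)
(-197807 + F(-381))*(-28062 + m(320, 50)) = (-197807 - 274)*(-28062 + (320 + 2*50)) = -198081*(-28062 + (320 + 100)) = -198081*(-28062 + 420) = -198081*(-27642) = 5475355002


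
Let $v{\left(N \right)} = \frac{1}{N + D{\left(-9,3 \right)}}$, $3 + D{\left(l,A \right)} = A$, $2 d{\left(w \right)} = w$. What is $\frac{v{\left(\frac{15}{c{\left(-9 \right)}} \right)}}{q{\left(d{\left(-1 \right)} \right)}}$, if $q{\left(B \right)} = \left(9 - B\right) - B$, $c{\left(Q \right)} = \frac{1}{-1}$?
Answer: $- \frac{1}{150} \approx -0.0066667$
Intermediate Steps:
$d{\left(w \right)} = \frac{w}{2}$
$D{\left(l,A \right)} = -3 + A$
$c{\left(Q \right)} = -1$
$v{\left(N \right)} = \frac{1}{N}$ ($v{\left(N \right)} = \frac{1}{N + \left(-3 + 3\right)} = \frac{1}{N + 0} = \frac{1}{N}$)
$q{\left(B \right)} = 9 - 2 B$
$\frac{v{\left(\frac{15}{c{\left(-9 \right)}} \right)}}{q{\left(d{\left(-1 \right)} \right)}} = \frac{1}{\frac{15}{-1} \left(9 - 2 \cdot \frac{1}{2} \left(-1\right)\right)} = \frac{1}{15 \left(-1\right) \left(9 - -1\right)} = \frac{1}{\left(-15\right) \left(9 + 1\right)} = - \frac{1}{15 \cdot 10} = \left(- \frac{1}{15}\right) \frac{1}{10} = - \frac{1}{150}$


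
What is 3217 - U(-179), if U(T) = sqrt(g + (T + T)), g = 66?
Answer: 3217 - 2*I*sqrt(73) ≈ 3217.0 - 17.088*I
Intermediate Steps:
U(T) = sqrt(66 + 2*T) (U(T) = sqrt(66 + (T + T)) = sqrt(66 + 2*T))
3217 - U(-179) = 3217 - sqrt(66 + 2*(-179)) = 3217 - sqrt(66 - 358) = 3217 - sqrt(-292) = 3217 - 2*I*sqrt(73)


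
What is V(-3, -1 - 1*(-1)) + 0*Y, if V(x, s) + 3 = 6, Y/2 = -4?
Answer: 3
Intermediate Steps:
Y = -8 (Y = 2*(-4) = -8)
V(x, s) = 3 (V(x, s) = -3 + 6 = 3)
V(-3, -1 - 1*(-1)) + 0*Y = 3 + 0*(-8) = 3 + 0 = 3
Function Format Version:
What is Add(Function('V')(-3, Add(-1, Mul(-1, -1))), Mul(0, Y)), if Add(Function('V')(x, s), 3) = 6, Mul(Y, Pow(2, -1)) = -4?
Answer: 3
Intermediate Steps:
Y = -8 (Y = Mul(2, -4) = -8)
Function('V')(x, s) = 3 (Function('V')(x, s) = Add(-3, 6) = 3)
Add(Function('V')(-3, Add(-1, Mul(-1, -1))), Mul(0, Y)) = Add(3, Mul(0, -8)) = Add(3, 0) = 3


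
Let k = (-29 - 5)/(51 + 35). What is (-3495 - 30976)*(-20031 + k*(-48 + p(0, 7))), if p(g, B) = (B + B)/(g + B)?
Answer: 29664053521/43 ≈ 6.8986e+8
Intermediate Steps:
p(g, B) = 2*B/(B + g) (p(g, B) = (2*B)/(B + g) = 2*B/(B + g))
k = -17/43 (k = -34/86 = -34*1/86 = -17/43 ≈ -0.39535)
(-3495 - 30976)*(-20031 + k*(-48 + p(0, 7))) = (-3495 - 30976)*(-20031 - 17*(-48 + 2*7/(7 + 0))/43) = -34471*(-20031 - 17*(-48 + 2*7/7)/43) = -34471*(-20031 - 17*(-48 + 2*7*(1/7))/43) = -34471*(-20031 - 17*(-48 + 2)/43) = -34471*(-20031 - 17/43*(-46)) = -34471*(-20031 + 782/43) = -34471*(-860551/43) = 29664053521/43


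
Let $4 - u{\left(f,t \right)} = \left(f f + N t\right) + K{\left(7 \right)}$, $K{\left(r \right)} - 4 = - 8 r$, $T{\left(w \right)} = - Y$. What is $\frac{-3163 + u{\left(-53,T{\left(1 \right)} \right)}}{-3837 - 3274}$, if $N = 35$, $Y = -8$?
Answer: $\frac{6196}{7111} \approx 0.87133$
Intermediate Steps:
$T{\left(w \right)} = 8$ ($T{\left(w \right)} = \left(-1\right) \left(-8\right) = 8$)
$K{\left(r \right)} = 4 - 8 r$
$u{\left(f,t \right)} = 56 - f^{2} - 35 t$ ($u{\left(f,t \right)} = 4 - \left(\left(f f + 35 t\right) + \left(4 - 56\right)\right) = 4 - \left(\left(f^{2} + 35 t\right) + \left(4 - 56\right)\right) = 4 - \left(\left(f^{2} + 35 t\right) - 52\right) = 4 - \left(-52 + f^{2} + 35 t\right) = 56 - f^{2} - 35 t$)
$\frac{-3163 + u{\left(-53,T{\left(1 \right)} \right)}}{-3837 - 3274} = \frac{-3163 - 3033}{-3837 - 3274} = \frac{-3163 - 3033}{-7111} = \left(-3163 - 3033\right) \left(- \frac{1}{7111}\right) = \left(-6196\right) \left(- \frac{1}{7111}\right) = \frac{6196}{7111}$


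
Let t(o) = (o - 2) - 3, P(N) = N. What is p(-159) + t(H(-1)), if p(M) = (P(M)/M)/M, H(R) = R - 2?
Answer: -1273/159 ≈ -8.0063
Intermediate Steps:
H(R) = -2 + R
t(o) = -5 + o (t(o) = (-2 + o) - 3 = -5 + o)
p(M) = 1/M (p(M) = (M/M)/M = 1/M)
p(-159) + t(H(-1)) = 1/(-159) + (-5 + (-2 - 1)) = -1/159 + (-5 - 3) = -1/159 - 8 = -1273/159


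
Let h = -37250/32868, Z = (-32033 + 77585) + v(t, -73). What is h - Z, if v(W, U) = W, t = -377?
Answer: -742424575/16434 ≈ -45176.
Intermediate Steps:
Z = 45175 (Z = (-32033 + 77585) - 377 = 45552 - 377 = 45175)
h = -18625/16434 (h = -37250*1/32868 = -18625/16434 ≈ -1.1333)
h - Z = -18625/16434 - 1*45175 = -18625/16434 - 45175 = -742424575/16434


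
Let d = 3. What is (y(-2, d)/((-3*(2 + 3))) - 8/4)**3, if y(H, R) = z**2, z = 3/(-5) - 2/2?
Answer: -539353144/52734375 ≈ -10.228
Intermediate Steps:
z = -8/5 (z = 3*(-1/5) - 2*1/2 = -3/5 - 1 = -8/5 ≈ -1.6000)
y(H, R) = 64/25 (y(H, R) = (-8/5)**2 = 64/25)
(y(-2, d)/((-3*(2 + 3))) - 8/4)**3 = (64/(25*((-3*(2 + 3)))) - 8/4)**3 = (64/(25*((-3*5))) - 8*1/4)**3 = ((64/25)/(-15) - 2)**3 = ((64/25)*(-1/15) - 2)**3 = (-64/375 - 2)**3 = (-814/375)**3 = -539353144/52734375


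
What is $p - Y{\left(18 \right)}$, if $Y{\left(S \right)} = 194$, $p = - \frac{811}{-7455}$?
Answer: $- \frac{1445459}{7455} \approx -193.89$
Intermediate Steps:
$p = \frac{811}{7455}$ ($p = \left(-811\right) \left(- \frac{1}{7455}\right) = \frac{811}{7455} \approx 0.10879$)
$p - Y{\left(18 \right)} = \frac{811}{7455} - 194 = - \frac{1445459}{7455}$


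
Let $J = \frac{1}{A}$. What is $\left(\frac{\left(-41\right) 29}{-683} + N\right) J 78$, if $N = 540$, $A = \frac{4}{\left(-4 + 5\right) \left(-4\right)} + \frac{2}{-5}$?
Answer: $- \frac{144303510}{4781} \approx -30183.0$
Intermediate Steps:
$A = - \frac{7}{5}$ ($A = \frac{4}{1 \left(-4\right)} + 2 \left(- \frac{1}{5}\right) = \frac{4}{-4} - \frac{2}{5} = 4 \left(- \frac{1}{4}\right) - \frac{2}{5} = -1 - \frac{2}{5} = - \frac{7}{5} \approx -1.4$)
$J = - \frac{5}{7}$ ($J = \frac{1}{- \frac{7}{5}} = - \frac{5}{7} \approx -0.71429$)
$\left(\frac{\left(-41\right) 29}{-683} + N\right) J 78 = \left(\frac{\left(-41\right) 29}{-683} + 540\right) \left(\left(- \frac{5}{7}\right) 78\right) = \left(\left(-1189\right) \left(- \frac{1}{683}\right) + 540\right) \left(- \frac{390}{7}\right) = \left(\frac{1189}{683} + 540\right) \left(- \frac{390}{7}\right) = \frac{370009}{683} \left(- \frac{390}{7}\right) = - \frac{144303510}{4781}$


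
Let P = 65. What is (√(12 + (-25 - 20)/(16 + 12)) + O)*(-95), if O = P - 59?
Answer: -570 - 95*√2037/14 ≈ -876.26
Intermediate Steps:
O = 6 (O = 65 - 59 = 6)
(√(12 + (-25 - 20)/(16 + 12)) + O)*(-95) = (√(12 + (-25 - 20)/(16 + 12)) + 6)*(-95) = (√(12 - 45/28) + 6)*(-95) = (√(291/28) + 6)*(-95) = (√2037/14 + 6)*(-95) = (6 + √2037/14)*(-95) = -570 - 95*√2037/14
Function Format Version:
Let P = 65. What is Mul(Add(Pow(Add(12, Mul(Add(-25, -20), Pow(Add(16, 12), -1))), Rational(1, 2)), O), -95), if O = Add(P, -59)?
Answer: Add(-570, Mul(Rational(-95, 14), Pow(2037, Rational(1, 2)))) ≈ -876.26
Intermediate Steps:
O = 6 (O = Add(65, -59) = 6)
Mul(Add(Pow(Add(12, Mul(Add(-25, -20), Pow(Add(16, 12), -1))), Rational(1, 2)), O), -95) = Mul(Add(Pow(Add(12, Mul(Add(-25, -20), Pow(Add(16, 12), -1))), Rational(1, 2)), 6), -95) = Mul(Add(Pow(Add(12, Mul(-45, Pow(28, -1))), Rational(1, 2)), 6), -95) = Mul(Add(Pow(Add(12, Mul(-45, Rational(1, 28))), Rational(1, 2)), 6), -95) = Mul(Add(Pow(Add(12, Rational(-45, 28)), Rational(1, 2)), 6), -95) = Mul(Add(Pow(Rational(291, 28), Rational(1, 2)), 6), -95) = Mul(Add(Mul(Rational(1, 14), Pow(2037, Rational(1, 2))), 6), -95) = Mul(Add(6, Mul(Rational(1, 14), Pow(2037, Rational(1, 2)))), -95) = Add(-570, Mul(Rational(-95, 14), Pow(2037, Rational(1, 2))))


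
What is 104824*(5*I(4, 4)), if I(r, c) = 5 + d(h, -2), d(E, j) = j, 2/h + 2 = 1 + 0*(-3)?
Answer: 1572360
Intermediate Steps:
h = -2 (h = 2/(-2 + (1 + 0*(-3))) = 2/(-2 + (1 + 0)) = 2/(-2 + 1) = 2/(-1) = 2*(-1) = -2)
I(r, c) = 3 (I(r, c) = 5 - 2 = 3)
104824*(5*I(4, 4)) = 104824*(5*3) = 104824*15 = 1572360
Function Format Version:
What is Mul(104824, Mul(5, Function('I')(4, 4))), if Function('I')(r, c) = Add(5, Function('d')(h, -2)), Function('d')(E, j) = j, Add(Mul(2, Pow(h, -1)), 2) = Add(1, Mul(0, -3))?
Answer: 1572360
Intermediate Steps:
h = -2 (h = Mul(2, Pow(Add(-2, Add(1, Mul(0, -3))), -1)) = Mul(2, Pow(Add(-2, Add(1, 0)), -1)) = Mul(2, Pow(Add(-2, 1), -1)) = Mul(2, Pow(-1, -1)) = Mul(2, -1) = -2)
Function('I')(r, c) = 3 (Function('I')(r, c) = Add(5, -2) = 3)
Mul(104824, Mul(5, Function('I')(4, 4))) = Mul(104824, Mul(5, 3)) = Mul(104824, 15) = 1572360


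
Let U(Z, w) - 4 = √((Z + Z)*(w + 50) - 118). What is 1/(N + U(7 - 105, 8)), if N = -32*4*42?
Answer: -2686/14434935 - I*√11486/28869870 ≈ -0.00018608 - 3.7123e-6*I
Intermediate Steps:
U(Z, w) = 4 + √(-118 + 2*Z*(50 + w)) (U(Z, w) = 4 + √((Z + Z)*(w + 50) - 118) = 4 + √((2*Z)*(50 + w) - 118) = 4 + √(2*Z*(50 + w) - 118) = 4 + √(-118 + 2*Z*(50 + w)))
N = -5376 (N = -128*42 = -5376)
1/(N + U(7 - 105, 8)) = 1/(-5376 + (4 + √(-118 + 100*(7 - 105) + 2*(7 - 105)*8))) = 1/(-5376 + (4 + √(-118 + 100*(-98) + 2*(-98)*8))) = 1/(-5376 + (4 + √(-118 - 9800 - 1568))) = 1/(-5376 + (4 + √(-11486))) = 1/(-5376 + (4 + I*√11486)) = 1/(-5372 + I*√11486)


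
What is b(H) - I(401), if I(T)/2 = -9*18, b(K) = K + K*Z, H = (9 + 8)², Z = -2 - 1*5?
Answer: -1410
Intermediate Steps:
Z = -7 (Z = -2 - 5 = -7)
H = 289 (H = 17² = 289)
b(K) = -6*K (b(K) = K + K*(-7) = K - 7*K = -6*K)
I(T) = -324 (I(T) = 2*(-9*18) = 2*(-162) = -324)
b(H) - I(401) = -6*289 - 1*(-324) = -1734 + 324 = -1410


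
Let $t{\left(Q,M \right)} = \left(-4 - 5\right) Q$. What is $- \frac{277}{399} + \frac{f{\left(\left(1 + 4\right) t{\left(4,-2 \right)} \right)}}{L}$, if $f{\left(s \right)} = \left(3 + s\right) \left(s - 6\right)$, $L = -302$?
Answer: $- \frac{6609766}{60249} \approx -109.71$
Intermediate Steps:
$t{\left(Q,M \right)} = - 9 Q$
$f{\left(s \right)} = \left(-6 + s\right) \left(3 + s\right)$ ($f{\left(s \right)} = \left(3 + s\right) \left(-6 + s\right) = \left(-6 + s\right) \left(3 + s\right)$)
$- \frac{277}{399} + \frac{f{\left(\left(1 + 4\right) t{\left(4,-2 \right)} \right)}}{L} = - \frac{277}{399} + \frac{-18 + \left(\left(1 + 4\right) \left(\left(-9\right) 4\right)\right)^{2} - 3 \left(1 + 4\right) \left(\left(-9\right) 4\right)}{-302} = \left(-277\right) \frac{1}{399} + \left(-18 + \left(5 \left(-36\right)\right)^{2} - 3 \cdot 5 \left(-36\right)\right) \left(- \frac{1}{302}\right) = - \frac{277}{399} + \left(-18 + \left(-180\right)^{2} - -540\right) \left(- \frac{1}{302}\right) = - \frac{277}{399} + \left(-18 + 32400 + 540\right) \left(- \frac{1}{302}\right) = - \frac{277}{399} + 32922 \left(- \frac{1}{302}\right) = - \frac{277}{399} - \frac{16461}{151} = - \frac{6609766}{60249}$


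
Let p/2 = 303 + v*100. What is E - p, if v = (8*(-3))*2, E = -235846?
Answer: -226852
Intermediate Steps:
v = -48 (v = -24*2 = -48)
p = -8994 (p = 2*(303 - 48*100) = 2*(303 - 4800) = 2*(-4497) = -8994)
E - p = -235846 - 1*(-8994) = -235846 + 8994 = -226852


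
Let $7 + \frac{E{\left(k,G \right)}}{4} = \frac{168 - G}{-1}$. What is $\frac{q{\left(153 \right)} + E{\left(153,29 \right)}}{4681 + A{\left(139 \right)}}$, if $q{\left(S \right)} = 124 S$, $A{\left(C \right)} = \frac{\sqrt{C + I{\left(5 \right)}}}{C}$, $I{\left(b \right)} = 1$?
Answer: $\frac{1663040159188}{423357134141} - \frac{5111864 \sqrt{35}}{423357134141} \approx 3.9282$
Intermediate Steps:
$E{\left(k,G \right)} = -700 + 4 G$ ($E{\left(k,G \right)} = -28 + 4 \frac{168 - G}{-1} = -28 + 4 \left(168 - G\right) \left(-1\right) = -28 + 4 \left(-168 + G\right) = -28 + \left(-672 + 4 G\right) = -700 + 4 G$)
$A{\left(C \right)} = \frac{\sqrt{1 + C}}{C}$ ($A{\left(C \right)} = \frac{\sqrt{C + 1}}{C} = \frac{\sqrt{1 + C}}{C}$)
$\frac{q{\left(153 \right)} + E{\left(153,29 \right)}}{4681 + A{\left(139 \right)}} = \frac{124 \cdot 153 + \left(-700 + 4 \cdot 29\right)}{4681 + \frac{\sqrt{1 + 139}}{139}} = \frac{18972 + \left(-700 + 116\right)}{4681 + \frac{\sqrt{140}}{139}} = \frac{18972 - 584}{4681 + \frac{2 \sqrt{35}}{139}} = \frac{18388}{4681 + \frac{2 \sqrt{35}}{139}}$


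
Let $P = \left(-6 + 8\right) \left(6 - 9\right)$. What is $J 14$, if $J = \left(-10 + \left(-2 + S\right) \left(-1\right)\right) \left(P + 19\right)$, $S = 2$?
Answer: $-1820$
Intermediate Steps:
$P = -6$ ($P = 2 \left(-3\right) = -6$)
$J = -130$ ($J = \left(-10 + \left(-2 + 2\right) \left(-1\right)\right) \left(-6 + 19\right) = \left(-10 + 0 \left(-1\right)\right) 13 = \left(-10 + 0\right) 13 = \left(-10\right) 13 = -130$)
$J 14 = \left(-130\right) 14 = -1820$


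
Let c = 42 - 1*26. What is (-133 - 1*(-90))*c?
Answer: -688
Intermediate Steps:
c = 16 (c = 42 - 26 = 16)
(-133 - 1*(-90))*c = (-133 - 1*(-90))*16 = (-133 + 90)*16 = -43*16 = -688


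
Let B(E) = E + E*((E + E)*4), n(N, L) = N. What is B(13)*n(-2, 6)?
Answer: -2730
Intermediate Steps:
B(E) = E + 8*E**2 (B(E) = E + E*((2*E)*4) = E + E*(8*E) = E + 8*E**2)
B(13)*n(-2, 6) = (13*(1 + 8*13))*(-2) = (13*(1 + 104))*(-2) = (13*105)*(-2) = 1365*(-2) = -2730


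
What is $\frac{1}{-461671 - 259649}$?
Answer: $- \frac{1}{721320} \approx -1.3863 \cdot 10^{-6}$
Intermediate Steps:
$\frac{1}{-461671 - 259649} = \frac{1}{-721320} = - \frac{1}{721320}$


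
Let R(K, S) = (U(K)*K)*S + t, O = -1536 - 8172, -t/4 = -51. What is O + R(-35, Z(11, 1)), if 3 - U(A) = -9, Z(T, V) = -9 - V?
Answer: -5304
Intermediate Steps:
t = 204 (t = -4*(-51) = 204)
U(A) = 12 (U(A) = 3 - 1*(-9) = 3 + 9 = 12)
O = -9708
R(K, S) = 204 + 12*K*S (R(K, S) = (12*K)*S + 204 = 12*K*S + 204 = 204 + 12*K*S)
O + R(-35, Z(11, 1)) = -9708 + (204 + 12*(-35)*(-9 - 1*1)) = -9708 + (204 + 12*(-35)*(-9 - 1)) = -9708 + (204 + 12*(-35)*(-10)) = -9708 + (204 + 4200) = -9708 + 4404 = -5304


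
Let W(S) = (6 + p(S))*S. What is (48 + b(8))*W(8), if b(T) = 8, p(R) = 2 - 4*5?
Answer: -5376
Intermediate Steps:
p(R) = -18 (p(R) = 2 - 20 = -18)
W(S) = -12*S (W(S) = (6 - 18)*S = -12*S)
(48 + b(8))*W(8) = (48 + 8)*(-12*8) = 56*(-96) = -5376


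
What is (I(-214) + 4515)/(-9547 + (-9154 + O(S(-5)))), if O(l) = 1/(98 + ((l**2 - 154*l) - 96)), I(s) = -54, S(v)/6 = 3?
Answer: -3637202/15247549 ≈ -0.23854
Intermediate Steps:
S(v) = 18 (S(v) = 6*3 = 18)
O(l) = 1/(2 + l**2 - 154*l) (O(l) = 1/(98 + (-96 + l**2 - 154*l)) = 1/(2 + l**2 - 154*l))
(I(-214) + 4515)/(-9547 + (-9154 + O(S(-5)))) = (-54 + 4515)/(-9547 + (-9154 + 1/(2 + 18**2 - 154*18))) = 4461/(-9547 + (-9154 + 1/(2 + 324 - 2772))) = 4461/(-9547 + (-9154 + 1/(-2446))) = 4461/(-9547 + (-9154 - 1/2446)) = 4461/(-9547 - 22390685/2446) = 4461/(-45742647/2446) = 4461*(-2446/45742647) = -3637202/15247549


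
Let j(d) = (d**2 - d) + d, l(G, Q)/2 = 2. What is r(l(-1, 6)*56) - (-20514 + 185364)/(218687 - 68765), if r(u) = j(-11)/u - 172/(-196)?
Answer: 12465301/39179616 ≈ 0.31816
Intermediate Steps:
l(G, Q) = 4 (l(G, Q) = 2*2 = 4)
j(d) = d**2
r(u) = 43/49 + 121/u (r(u) = (-11)**2/u - 172/(-196) = 121/u - 172*(-1/196) = 121/u + 43/49 = 43/49 + 121/u)
r(l(-1, 6)*56) - (-20514 + 185364)/(218687 - 68765) = (43/49 + 121/((4*56))) - (-20514 + 185364)/(218687 - 68765) = (43/49 + 121/224) - 164850/149922 = (43/49 + 121*(1/224)) - 164850/149922 = (43/49 + 121/224) - 1*27475/24987 = 2223/1568 - 27475/24987 = 12465301/39179616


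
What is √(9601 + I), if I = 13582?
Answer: √23183 ≈ 152.26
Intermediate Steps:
√(9601 + I) = √(9601 + 13582) = √23183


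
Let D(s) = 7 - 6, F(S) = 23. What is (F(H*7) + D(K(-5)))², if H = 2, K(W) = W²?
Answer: 576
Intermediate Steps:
D(s) = 1
(F(H*7) + D(K(-5)))² = (23 + 1)² = 24² = 576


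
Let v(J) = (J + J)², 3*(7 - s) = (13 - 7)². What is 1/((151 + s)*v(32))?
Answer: 1/598016 ≈ 1.6722e-6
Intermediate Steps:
s = -5 (s = 7 - (13 - 7)²/3 = 7 - ⅓*6² = 7 - ⅓*36 = 7 - 12 = -5)
v(J) = 4*J² (v(J) = (2*J)² = 4*J²)
1/((151 + s)*v(32)) = 1/((151 - 5)*((4*32²))) = 1/(146*((4*1024))) = (1/146)/4096 = (1/146)*(1/4096) = 1/598016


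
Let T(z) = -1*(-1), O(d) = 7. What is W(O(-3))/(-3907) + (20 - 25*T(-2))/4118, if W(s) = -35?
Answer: 124595/16089026 ≈ 0.0077441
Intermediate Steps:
T(z) = 1
W(O(-3))/(-3907) + (20 - 25*T(-2))/4118 = -35/(-3907) + (20 - 25*1)/4118 = -35*(-1/3907) + (20 - 25)*(1/4118) = 35/3907 - 5*1/4118 = 35/3907 - 5/4118 = 124595/16089026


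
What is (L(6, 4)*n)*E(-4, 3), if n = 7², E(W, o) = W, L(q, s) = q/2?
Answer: -588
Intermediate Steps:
L(q, s) = q/2 (L(q, s) = q*(½) = q/2)
n = 49
(L(6, 4)*n)*E(-4, 3) = (((½)*6)*49)*(-4) = (3*49)*(-4) = 147*(-4) = -588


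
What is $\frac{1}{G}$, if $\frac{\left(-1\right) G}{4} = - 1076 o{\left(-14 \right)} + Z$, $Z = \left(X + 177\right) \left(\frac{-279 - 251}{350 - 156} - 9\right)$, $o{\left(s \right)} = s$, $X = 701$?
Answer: $- \frac{97}{1848176} \approx -5.2484 \cdot 10^{-5}$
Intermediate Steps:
$Z = - \frac{999164}{97}$ ($Z = \left(701 + 177\right) \left(\frac{-279 - 251}{350 - 156} - 9\right) = 878 \left(- \frac{530}{194} - 9\right) = 878 \left(\left(-530\right) \frac{1}{194} - 9\right) = 878 \left(- \frac{265}{97} - 9\right) = 878 \left(- \frac{1138}{97}\right) = - \frac{999164}{97} \approx -10301.0$)
$G = - \frac{1848176}{97}$ ($G = - 4 \left(\left(-1076\right) \left(-14\right) - \frac{999164}{97}\right) = - 4 \left(15064 - \frac{999164}{97}\right) = \left(-4\right) \frac{462044}{97} = - \frac{1848176}{97} \approx -19053.0$)
$\frac{1}{G} = \frac{1}{- \frac{1848176}{97}} = - \frac{97}{1848176}$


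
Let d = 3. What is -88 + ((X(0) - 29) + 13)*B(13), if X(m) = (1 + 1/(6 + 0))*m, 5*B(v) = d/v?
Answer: -5768/65 ≈ -88.738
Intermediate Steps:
B(v) = 3/(5*v) (B(v) = (3/v)/5 = 3/(5*v))
X(m) = 7*m/6 (X(m) = (1 + 1/6)*m = (1 + ⅙)*m = 7*m/6)
-88 + ((X(0) - 29) + 13)*B(13) = -88 + (((7/6)*0 - 29) + 13)*((⅗)/13) = -88 + ((0 - 29) + 13)*((⅗)*(1/13)) = -88 + (-29 + 13)*(3/65) = -88 - 16*3/65 = -88 - 48/65 = -5768/65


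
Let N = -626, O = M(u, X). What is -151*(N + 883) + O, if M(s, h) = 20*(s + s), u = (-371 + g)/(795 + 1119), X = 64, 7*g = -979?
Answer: -86679871/2233 ≈ -38818.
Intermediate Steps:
g = -979/7 (g = (⅐)*(-979) = -979/7 ≈ -139.86)
u = -596/2233 (u = (-371 - 979/7)/(795 + 1119) = -3576/7/1914 = -3576/7*1/1914 = -596/2233 ≈ -0.26691)
M(s, h) = 40*s (M(s, h) = 20*(2*s) = 40*s)
O = -23840/2233 (O = 40*(-596/2233) = -23840/2233 ≈ -10.676)
-151*(N + 883) + O = -151*(-626 + 883) - 23840/2233 = -151*257 - 23840/2233 = -38807 - 23840/2233 = -86679871/2233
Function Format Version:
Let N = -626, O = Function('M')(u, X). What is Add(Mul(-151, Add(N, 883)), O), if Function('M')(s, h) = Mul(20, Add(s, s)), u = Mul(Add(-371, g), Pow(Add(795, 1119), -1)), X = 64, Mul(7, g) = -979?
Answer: Rational(-86679871, 2233) ≈ -38818.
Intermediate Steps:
g = Rational(-979, 7) (g = Mul(Rational(1, 7), -979) = Rational(-979, 7) ≈ -139.86)
u = Rational(-596, 2233) (u = Mul(Add(-371, Rational(-979, 7)), Pow(Add(795, 1119), -1)) = Mul(Rational(-3576, 7), Pow(1914, -1)) = Mul(Rational(-3576, 7), Rational(1, 1914)) = Rational(-596, 2233) ≈ -0.26691)
Function('M')(s, h) = Mul(40, s) (Function('M')(s, h) = Mul(20, Mul(2, s)) = Mul(40, s))
O = Rational(-23840, 2233) (O = Mul(40, Rational(-596, 2233)) = Rational(-23840, 2233) ≈ -10.676)
Add(Mul(-151, Add(N, 883)), O) = Add(Mul(-151, Add(-626, 883)), Rational(-23840, 2233)) = Add(Mul(-151, 257), Rational(-23840, 2233)) = Add(-38807, Rational(-23840, 2233)) = Rational(-86679871, 2233)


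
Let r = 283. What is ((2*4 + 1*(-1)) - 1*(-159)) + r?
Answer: 449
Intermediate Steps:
((2*4 + 1*(-1)) - 1*(-159)) + r = ((2*4 + 1*(-1)) - 1*(-159)) + 283 = ((8 - 1) + 159) + 283 = (7 + 159) + 283 = 166 + 283 = 449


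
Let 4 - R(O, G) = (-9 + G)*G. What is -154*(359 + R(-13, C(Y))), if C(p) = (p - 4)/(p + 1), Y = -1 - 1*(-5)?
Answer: -55902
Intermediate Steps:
Y = 4 (Y = -1 + 5 = 4)
C(p) = (-4 + p)/(1 + p)
R(O, G) = 4 - G*(-9 + G) (R(O, G) = 4 - (-9 + G)*G = 4 - G*(-9 + G))
-154*(359 + R(-13, C(Y))) = -154*(359 + (4 - ((-4 + 4)/(1 + 4))**2 + 9*((-4 + 4)/(1 + 4)))) = -154*(359 + (4 - (0/5)**2 + 9*(0/5))) = -154*(359 + (4 - ((1/5)*0)**2 + 9*((1/5)*0))) = -154*(359 + (4 - 1*0**2 + 9*0)) = -154*(359 + (4 - 1*0 + 0)) = -154*(359 + (4 + 0 + 0)) = -154*(359 + 4) = -154*363 = -55902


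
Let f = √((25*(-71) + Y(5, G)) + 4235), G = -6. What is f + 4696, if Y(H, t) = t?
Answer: 4696 + √2454 ≈ 4745.5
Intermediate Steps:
f = √2454 (f = √((25*(-71) - 6) + 4235) = √((-1775 - 6) + 4235) = √(-1781 + 4235) = √2454 ≈ 49.538)
f + 4696 = √2454 + 4696 = 4696 + √2454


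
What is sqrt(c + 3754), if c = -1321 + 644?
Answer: sqrt(3077) ≈ 55.471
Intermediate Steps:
c = -677
sqrt(c + 3754) = sqrt(-677 + 3754) = sqrt(3077)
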